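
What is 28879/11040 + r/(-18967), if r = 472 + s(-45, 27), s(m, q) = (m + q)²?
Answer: 538960153/209395680 ≈ 2.5739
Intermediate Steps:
r = 796 (r = 472 + (-45 + 27)² = 472 + (-18)² = 472 + 324 = 796)
28879/11040 + r/(-18967) = 28879/11040 + 796/(-18967) = 28879*(1/11040) + 796*(-1/18967) = 28879/11040 - 796/18967 = 538960153/209395680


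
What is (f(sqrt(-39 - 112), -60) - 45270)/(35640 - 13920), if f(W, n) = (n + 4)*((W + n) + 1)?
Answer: -20983/10860 - 7*I*sqrt(151)/2715 ≈ -1.9321 - 0.031682*I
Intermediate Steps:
f(W, n) = (4 + n)*(1 + W + n)
(f(sqrt(-39 - 112), -60) - 45270)/(35640 - 13920) = ((4 + (-60)**2 + 4*sqrt(-39 - 112) + 5*(-60) + sqrt(-39 - 112)*(-60)) - 45270)/(35640 - 13920) = ((4 + 3600 + 4*sqrt(-151) - 300 + sqrt(-151)*(-60)) - 45270)/21720 = ((4 + 3600 + 4*(I*sqrt(151)) - 300 + (I*sqrt(151))*(-60)) - 45270)*(1/21720) = ((4 + 3600 + 4*I*sqrt(151) - 300 - 60*I*sqrt(151)) - 45270)*(1/21720) = ((3304 - 56*I*sqrt(151)) - 45270)*(1/21720) = (-41966 - 56*I*sqrt(151))*(1/21720) = -20983/10860 - 7*I*sqrt(151)/2715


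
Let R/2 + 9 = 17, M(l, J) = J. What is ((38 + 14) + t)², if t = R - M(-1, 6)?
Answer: 3844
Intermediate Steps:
R = 16 (R = -18 + 2*17 = -18 + 34 = 16)
t = 10 (t = 16 - 1*6 = 16 - 6 = 10)
((38 + 14) + t)² = ((38 + 14) + 10)² = (52 + 10)² = 62² = 3844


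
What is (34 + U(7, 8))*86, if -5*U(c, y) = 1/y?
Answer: 58437/20 ≈ 2921.9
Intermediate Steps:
U(c, y) = -1/(5*y)
(34 + U(7, 8))*86 = (34 - ⅕/8)*86 = (34 - ⅕*⅛)*86 = (34 - 1/40)*86 = (1359/40)*86 = 58437/20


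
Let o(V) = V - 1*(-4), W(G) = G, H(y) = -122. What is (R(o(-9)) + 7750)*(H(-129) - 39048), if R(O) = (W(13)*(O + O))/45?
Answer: -2731089080/9 ≈ -3.0345e+8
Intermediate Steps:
o(V) = 4 + V (o(V) = V + 4 = 4 + V)
R(O) = 26*O/45 (R(O) = (13*(O + O))/45 = (13*(2*O))*(1/45) = (26*O)*(1/45) = 26*O/45)
(R(o(-9)) + 7750)*(H(-129) - 39048) = (26*(4 - 9)/45 + 7750)*(-122 - 39048) = ((26/45)*(-5) + 7750)*(-39170) = (-26/9 + 7750)*(-39170) = (69724/9)*(-39170) = -2731089080/9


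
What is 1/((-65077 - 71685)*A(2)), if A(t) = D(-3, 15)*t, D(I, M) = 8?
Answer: -1/2188192 ≈ -4.5700e-7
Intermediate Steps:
A(t) = 8*t
1/((-65077 - 71685)*A(2)) = 1/((-65077 - 71685)*((8*2))) = 1/(-136762*16) = -1/136762*1/16 = -1/2188192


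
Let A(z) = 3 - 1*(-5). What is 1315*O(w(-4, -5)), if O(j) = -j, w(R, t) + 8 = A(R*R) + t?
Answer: 6575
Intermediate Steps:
A(z) = 8 (A(z) = 3 + 5 = 8)
w(R, t) = t (w(R, t) = -8 + (8 + t) = t)
1315*O(w(-4, -5)) = 1315*(-1*(-5)) = 1315*5 = 6575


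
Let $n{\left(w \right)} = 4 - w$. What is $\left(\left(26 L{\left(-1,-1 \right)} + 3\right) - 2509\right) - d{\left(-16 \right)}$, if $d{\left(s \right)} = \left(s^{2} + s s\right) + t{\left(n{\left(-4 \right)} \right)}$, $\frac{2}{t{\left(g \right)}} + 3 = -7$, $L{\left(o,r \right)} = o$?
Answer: $- \frac{15219}{5} \approx -3043.8$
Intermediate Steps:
$t{\left(g \right)} = - \frac{1}{5}$ ($t{\left(g \right)} = \frac{2}{-3 - 7} = \frac{2}{-10} = 2 \left(- \frac{1}{10}\right) = - \frac{1}{5}$)
$d{\left(s \right)} = - \frac{1}{5} + 2 s^{2}$ ($d{\left(s \right)} = \left(s^{2} + s s\right) - \frac{1}{5} = \left(s^{2} + s^{2}\right) - \frac{1}{5} = 2 s^{2} - \frac{1}{5} = - \frac{1}{5} + 2 s^{2}$)
$\left(\left(26 L{\left(-1,-1 \right)} + 3\right) - 2509\right) - d{\left(-16 \right)} = \left(\left(26 \left(-1\right) + 3\right) - 2509\right) - \left(- \frac{1}{5} + 2 \left(-16\right)^{2}\right) = \left(\left(-26 + 3\right) - 2509\right) - \left(- \frac{1}{5} + 2 \cdot 256\right) = \left(-23 - 2509\right) - \left(- \frac{1}{5} + 512\right) = -2532 - \frac{2559}{5} = - \frac{15219}{5}$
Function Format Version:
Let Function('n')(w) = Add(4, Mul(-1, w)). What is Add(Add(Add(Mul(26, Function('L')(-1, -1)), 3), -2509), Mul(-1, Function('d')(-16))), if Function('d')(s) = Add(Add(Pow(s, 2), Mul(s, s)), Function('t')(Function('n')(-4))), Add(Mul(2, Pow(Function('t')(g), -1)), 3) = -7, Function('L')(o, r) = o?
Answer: Rational(-15219, 5) ≈ -3043.8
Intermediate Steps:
Function('t')(g) = Rational(-1, 5) (Function('t')(g) = Mul(2, Pow(Add(-3, -7), -1)) = Mul(2, Pow(-10, -1)) = Mul(2, Rational(-1, 10)) = Rational(-1, 5))
Function('d')(s) = Add(Rational(-1, 5), Mul(2, Pow(s, 2))) (Function('d')(s) = Add(Add(Pow(s, 2), Mul(s, s)), Rational(-1, 5)) = Add(Add(Pow(s, 2), Pow(s, 2)), Rational(-1, 5)) = Add(Mul(2, Pow(s, 2)), Rational(-1, 5)) = Add(Rational(-1, 5), Mul(2, Pow(s, 2))))
Add(Add(Add(Mul(26, Function('L')(-1, -1)), 3), -2509), Mul(-1, Function('d')(-16))) = Add(Add(Add(Mul(26, -1), 3), -2509), Mul(-1, Add(Rational(-1, 5), Mul(2, Pow(-16, 2))))) = Add(Add(Add(-26, 3), -2509), Mul(-1, Add(Rational(-1, 5), Mul(2, 256)))) = Add(Add(-23, -2509), Mul(-1, Add(Rational(-1, 5), 512))) = Add(-2532, Mul(-1, Rational(2559, 5))) = Add(-2532, Rational(-2559, 5)) = Rational(-15219, 5)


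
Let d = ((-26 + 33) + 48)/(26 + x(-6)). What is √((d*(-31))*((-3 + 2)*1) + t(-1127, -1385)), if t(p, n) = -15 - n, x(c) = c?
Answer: √5821/2 ≈ 38.148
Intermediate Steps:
d = 11/4 (d = ((-26 + 33) + 48)/(26 - 6) = (7 + 48)/20 = 55*(1/20) = 11/4 ≈ 2.7500)
√((d*(-31))*((-3 + 2)*1) + t(-1127, -1385)) = √(((11/4)*(-31))*((-3 + 2)*1) + (-15 - 1*(-1385))) = √(-(-341)/4 + (-15 + 1385)) = √(-341/4*(-1) + 1370) = √(341/4 + 1370) = √(5821/4) = √5821/2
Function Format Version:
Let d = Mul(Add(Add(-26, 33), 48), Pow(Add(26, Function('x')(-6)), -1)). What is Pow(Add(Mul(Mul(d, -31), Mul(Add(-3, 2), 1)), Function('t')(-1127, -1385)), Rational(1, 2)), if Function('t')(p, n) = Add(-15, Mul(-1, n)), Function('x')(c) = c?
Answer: Mul(Rational(1, 2), Pow(5821, Rational(1, 2))) ≈ 38.148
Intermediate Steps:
d = Rational(11, 4) (d = Mul(Add(Add(-26, 33), 48), Pow(Add(26, -6), -1)) = Mul(Add(7, 48), Pow(20, -1)) = Mul(55, Rational(1, 20)) = Rational(11, 4) ≈ 2.7500)
Pow(Add(Mul(Mul(d, -31), Mul(Add(-3, 2), 1)), Function('t')(-1127, -1385)), Rational(1, 2)) = Pow(Add(Mul(Mul(Rational(11, 4), -31), Mul(Add(-3, 2), 1)), Add(-15, Mul(-1, -1385))), Rational(1, 2)) = Pow(Add(Mul(Rational(-341, 4), Mul(-1, 1)), Add(-15, 1385)), Rational(1, 2)) = Pow(Add(Mul(Rational(-341, 4), -1), 1370), Rational(1, 2)) = Pow(Add(Rational(341, 4), 1370), Rational(1, 2)) = Pow(Rational(5821, 4), Rational(1, 2)) = Mul(Rational(1, 2), Pow(5821, Rational(1, 2)))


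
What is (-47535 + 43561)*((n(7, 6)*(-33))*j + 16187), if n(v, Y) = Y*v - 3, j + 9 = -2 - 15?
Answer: -197305126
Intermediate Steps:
j = -26 (j = -9 + (-2 - 15) = -9 - 17 = -26)
n(v, Y) = -3 + Y*v
(-47535 + 43561)*((n(7, 6)*(-33))*j + 16187) = (-47535 + 43561)*(((-3 + 6*7)*(-33))*(-26) + 16187) = -3974*(((-3 + 42)*(-33))*(-26) + 16187) = -3974*((39*(-33))*(-26) + 16187) = -3974*(-1287*(-26) + 16187) = -3974*(33462 + 16187) = -3974*49649 = -197305126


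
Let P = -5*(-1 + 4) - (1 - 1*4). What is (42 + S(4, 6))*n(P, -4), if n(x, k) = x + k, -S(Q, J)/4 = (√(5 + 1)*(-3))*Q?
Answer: -672 - 768*√6 ≈ -2553.2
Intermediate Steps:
P = -12 (P = -5*3 - (1 - 4) = -15 - 1*(-3) = -15 + 3 = -12)
S(Q, J) = 12*Q*√6 (S(Q, J) = -4*√(5 + 1)*(-3)*Q = -4*√6*(-3)*Q = -4*(-3*√6)*Q = -(-12)*Q*√6 = 12*Q*√6)
n(x, k) = k + x
(42 + S(4, 6))*n(P, -4) = (42 + 12*4*√6)*(-4 - 12) = (42 + 48*√6)*(-16) = -672 - 768*√6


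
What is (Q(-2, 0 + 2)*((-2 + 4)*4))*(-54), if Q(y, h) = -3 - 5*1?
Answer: 3456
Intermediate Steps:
Q(y, h) = -8 (Q(y, h) = -3 - 5 = -8)
(Q(-2, 0 + 2)*((-2 + 4)*4))*(-54) = -8*(-2 + 4)*4*(-54) = -16*4*(-54) = -8*8*(-54) = -64*(-54) = 3456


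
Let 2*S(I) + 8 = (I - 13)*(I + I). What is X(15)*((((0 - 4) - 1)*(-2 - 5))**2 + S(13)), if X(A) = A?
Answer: 18315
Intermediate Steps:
S(I) = -4 + I*(-13 + I) (S(I) = -4 + ((I - 13)*(I + I))/2 = -4 + ((-13 + I)*(2*I))/2 = -4 + (2*I*(-13 + I))/2 = -4 + I*(-13 + I))
X(15)*((((0 - 4) - 1)*(-2 - 5))**2 + S(13)) = 15*((((0 - 4) - 1)*(-2 - 5))**2 + (-4 + 13**2 - 13*13)) = 15*(((-4 - 1)*(-7))**2 + (-4 + 169 - 169)) = 15*((-5*(-7))**2 - 4) = 15*(35**2 - 4) = 15*(1225 - 4) = 15*1221 = 18315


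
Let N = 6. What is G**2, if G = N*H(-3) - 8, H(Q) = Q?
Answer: 676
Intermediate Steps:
G = -26 (G = 6*(-3) - 8 = -18 - 8 = -26)
G**2 = (-26)**2 = 676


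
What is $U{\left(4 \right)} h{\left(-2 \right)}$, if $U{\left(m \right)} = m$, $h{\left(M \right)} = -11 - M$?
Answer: $-36$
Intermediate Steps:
$U{\left(4 \right)} h{\left(-2 \right)} = 4 \left(-11 - -2\right) = 4 \left(-11 + 2\right) = 4 \left(-9\right) = -36$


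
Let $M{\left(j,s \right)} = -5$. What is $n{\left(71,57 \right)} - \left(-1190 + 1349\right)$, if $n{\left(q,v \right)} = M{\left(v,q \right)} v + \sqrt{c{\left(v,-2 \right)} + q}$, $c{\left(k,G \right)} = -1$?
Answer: $-444 + \sqrt{70} \approx -435.63$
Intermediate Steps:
$n{\left(q,v \right)} = \sqrt{-1 + q} - 5 v$ ($n{\left(q,v \right)} = - 5 v + \sqrt{-1 + q} = \sqrt{-1 + q} - 5 v$)
$n{\left(71,57 \right)} - \left(-1190 + 1349\right) = \left(\sqrt{-1 + 71} - 285\right) - \left(-1190 + 1349\right) = \left(\sqrt{70} - 285\right) - 159 = \left(-285 + \sqrt{70}\right) - 159 = -444 + \sqrt{70}$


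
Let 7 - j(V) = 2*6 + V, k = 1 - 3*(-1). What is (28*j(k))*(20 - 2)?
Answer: -4536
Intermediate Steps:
k = 4 (k = 1 + 3 = 4)
j(V) = -5 - V (j(V) = 7 - (2*6 + V) = 7 - (12 + V) = 7 + (-12 - V) = -5 - V)
(28*j(k))*(20 - 2) = (28*(-5 - 1*4))*(20 - 2) = (28*(-5 - 4))*18 = (28*(-9))*18 = -252*18 = -4536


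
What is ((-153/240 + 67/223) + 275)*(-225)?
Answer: -220499415/3568 ≈ -61799.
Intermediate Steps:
((-153/240 + 67/223) + 275)*(-225) = ((-153*1/240 + 67*(1/223)) + 275)*(-225) = ((-51/80 + 67/223) + 275)*(-225) = (-6013/17840 + 275)*(-225) = (4899987/17840)*(-225) = -220499415/3568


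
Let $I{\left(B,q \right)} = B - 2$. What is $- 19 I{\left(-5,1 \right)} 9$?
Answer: $1197$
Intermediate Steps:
$I{\left(B,q \right)} = -2 + B$
$- 19 I{\left(-5,1 \right)} 9 = - 19 \left(-2 - 5\right) 9 = \left(-19\right) \left(-7\right) 9 = 133 \cdot 9 = 1197$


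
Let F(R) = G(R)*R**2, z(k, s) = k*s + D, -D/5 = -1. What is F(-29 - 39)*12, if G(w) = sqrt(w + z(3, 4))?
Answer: 55488*I*sqrt(51) ≈ 3.9626e+5*I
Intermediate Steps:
D = 5 (D = -5*(-1) = 5)
z(k, s) = 5 + k*s (z(k, s) = k*s + 5 = 5 + k*s)
G(w) = sqrt(17 + w) (G(w) = sqrt(w + (5 + 3*4)) = sqrt(w + (5 + 12)) = sqrt(w + 17) = sqrt(17 + w))
F(R) = R**2*sqrt(17 + R) (F(R) = sqrt(17 + R)*R**2 = R**2*sqrt(17 + R))
F(-29 - 39)*12 = ((-29 - 39)**2*sqrt(17 + (-29 - 39)))*12 = ((-68)**2*sqrt(17 - 68))*12 = (4624*sqrt(-51))*12 = (4624*(I*sqrt(51)))*12 = (4624*I*sqrt(51))*12 = 55488*I*sqrt(51)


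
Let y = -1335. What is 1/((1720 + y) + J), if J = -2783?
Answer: -1/2398 ≈ -0.00041701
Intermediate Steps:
1/((1720 + y) + J) = 1/((1720 - 1335) - 2783) = 1/(385 - 2783) = 1/(-2398) = -1/2398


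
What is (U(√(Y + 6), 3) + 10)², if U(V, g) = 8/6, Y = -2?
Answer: 1156/9 ≈ 128.44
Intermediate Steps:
U(V, g) = 4/3 (U(V, g) = 8*(⅙) = 4/3)
(U(√(Y + 6), 3) + 10)² = (4/3 + 10)² = (34/3)² = 1156/9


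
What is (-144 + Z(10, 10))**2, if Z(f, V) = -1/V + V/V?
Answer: 2047761/100 ≈ 20478.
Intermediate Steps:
Z(f, V) = 1 - 1/V (Z(f, V) = -1/V + 1 = 1 - 1/V)
(-144 + Z(10, 10))**2 = (-144 + (-1 + 10)/10)**2 = (-144 + (1/10)*9)**2 = (-144 + 9/10)**2 = (-1431/10)**2 = 2047761/100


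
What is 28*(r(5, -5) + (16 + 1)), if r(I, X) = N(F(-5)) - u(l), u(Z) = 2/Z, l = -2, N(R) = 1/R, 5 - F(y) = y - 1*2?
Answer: 1519/3 ≈ 506.33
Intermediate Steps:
F(y) = 7 - y (F(y) = 5 - (y - 1*2) = 5 - (y - 2) = 5 - (-2 + y) = 5 + (2 - y) = 7 - y)
r(I, X) = 13/12 (r(I, X) = 1/(7 - 1*(-5)) - 2/(-2) = 1/(7 + 5) - 2*(-1)/2 = 1/12 - 1*(-1) = 1/12 + 1 = 13/12)
28*(r(5, -5) + (16 + 1)) = 28*(13/12 + (16 + 1)) = 28*(13/12 + 17) = 28*(217/12) = 1519/3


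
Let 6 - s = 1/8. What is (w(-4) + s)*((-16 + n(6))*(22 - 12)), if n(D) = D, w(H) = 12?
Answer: -3575/2 ≈ -1787.5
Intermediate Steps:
s = 47/8 (s = 6 - 1/8 = 6 - 1*⅛ = 6 - ⅛ = 47/8 ≈ 5.8750)
(w(-4) + s)*((-16 + n(6))*(22 - 12)) = (12 + 47/8)*((-16 + 6)*(22 - 12)) = 143*(-10*10)/8 = (143/8)*(-100) = -3575/2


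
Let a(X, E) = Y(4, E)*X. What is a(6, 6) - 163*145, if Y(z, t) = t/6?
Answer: -23629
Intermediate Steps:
Y(z, t) = t/6 (Y(z, t) = t*(⅙) = t/6)
a(X, E) = E*X/6 (a(X, E) = (E/6)*X = E*X/6)
a(6, 6) - 163*145 = (⅙)*6*6 - 163*145 = 6 - 23635 = -23629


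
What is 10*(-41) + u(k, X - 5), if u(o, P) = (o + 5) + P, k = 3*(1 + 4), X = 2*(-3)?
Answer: -401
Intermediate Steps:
X = -6
k = 15 (k = 3*5 = 15)
u(o, P) = 5 + P + o (u(o, P) = (5 + o) + P = 5 + P + o)
10*(-41) + u(k, X - 5) = 10*(-41) + (5 + (-6 - 5) + 15) = -410 + (5 - 11 + 15) = -410 + 9 = -401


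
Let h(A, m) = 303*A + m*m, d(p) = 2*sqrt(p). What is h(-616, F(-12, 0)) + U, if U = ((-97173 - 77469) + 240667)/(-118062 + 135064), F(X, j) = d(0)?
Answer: -3173323271/17002 ≈ -1.8664e+5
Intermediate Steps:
F(X, j) = 0 (F(X, j) = 2*sqrt(0) = 2*0 = 0)
h(A, m) = m**2 + 303*A (h(A, m) = 303*A + m**2 = m**2 + 303*A)
U = 66025/17002 (U = (-174642 + 240667)/17002 = 66025*(1/17002) = 66025/17002 ≈ 3.8834)
h(-616, F(-12, 0)) + U = (0**2 + 303*(-616)) + 66025/17002 = (0 - 186648) + 66025/17002 = -186648 + 66025/17002 = -3173323271/17002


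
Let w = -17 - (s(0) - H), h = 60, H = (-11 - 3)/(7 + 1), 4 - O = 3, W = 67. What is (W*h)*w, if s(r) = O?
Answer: -79395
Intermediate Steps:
O = 1 (O = 4 - 1*3 = 4 - 3 = 1)
H = -7/4 (H = -14/8 = -14*⅛ = -7/4 ≈ -1.7500)
s(r) = 1
w = -79/4 (w = -17 - (1 - 1*(-7/4)) = -17 - (1 + 7/4) = -17 - 1*11/4 = -17 - 11/4 = -79/4 ≈ -19.750)
(W*h)*w = (67*60)*(-79/4) = 4020*(-79/4) = -79395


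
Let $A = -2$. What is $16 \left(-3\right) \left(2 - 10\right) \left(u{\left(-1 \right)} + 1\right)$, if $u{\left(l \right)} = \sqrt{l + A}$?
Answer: $384 + 384 i \sqrt{3} \approx 384.0 + 665.11 i$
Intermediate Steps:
$u{\left(l \right)} = \sqrt{-2 + l}$ ($u{\left(l \right)} = \sqrt{l - 2} = \sqrt{-2 + l}$)
$16 \left(-3\right) \left(2 - 10\right) \left(u{\left(-1 \right)} + 1\right) = 16 \left(-3\right) \left(2 - 10\right) \left(\sqrt{-2 - 1} + 1\right) = - 48 \left(- 8 \left(\sqrt{-3} + 1\right)\right) = - 48 \left(- 8 \left(i \sqrt{3} + 1\right)\right) = - 48 \left(- 8 \left(1 + i \sqrt{3}\right)\right) = - 48 \left(-8 - 8 i \sqrt{3}\right) = 384 + 384 i \sqrt{3}$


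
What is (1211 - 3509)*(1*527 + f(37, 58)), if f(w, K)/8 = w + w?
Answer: -2571462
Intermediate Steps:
f(w, K) = 16*w (f(w, K) = 8*(w + w) = 8*(2*w) = 16*w)
(1211 - 3509)*(1*527 + f(37, 58)) = (1211 - 3509)*(1*527 + 16*37) = -2298*(527 + 592) = -2298*1119 = -2571462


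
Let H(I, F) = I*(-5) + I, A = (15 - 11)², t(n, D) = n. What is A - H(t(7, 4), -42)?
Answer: 44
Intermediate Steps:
A = 16 (A = 4² = 16)
H(I, F) = -4*I (H(I, F) = -5*I + I = -4*I)
A - H(t(7, 4), -42) = 16 - (-4)*7 = 16 - 1*(-28) = 16 + 28 = 44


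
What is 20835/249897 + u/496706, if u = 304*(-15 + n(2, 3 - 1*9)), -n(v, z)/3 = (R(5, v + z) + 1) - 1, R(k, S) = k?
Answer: 1344968145/20687556547 ≈ 0.065013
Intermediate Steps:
n(v, z) = -15 (n(v, z) = -3*((5 + 1) - 1) = -3*(6 - 1) = -3*5 = -15)
u = -9120 (u = 304*(-15 - 15) = 304*(-30) = -9120)
20835/249897 + u/496706 = 20835/249897 - 9120/496706 = 20835*(1/249897) - 9120*1/496706 = 6945/83299 - 4560/248353 = 1344968145/20687556547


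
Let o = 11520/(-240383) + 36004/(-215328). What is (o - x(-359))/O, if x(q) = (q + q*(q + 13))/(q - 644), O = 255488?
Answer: 1599928382664811/3316009039838736384 ≈ 0.00048249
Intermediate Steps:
o = -2783832023/12940297656 (o = 11520*(-1/240383) + 36004*(-1/215328) = -11520/240383 - 9001/53832 = -2783832023/12940297656 ≈ -0.21513)
x(q) = (q + q*(13 + q))/(-644 + q)
(o - x(-359))/O = (-2783832023/12940297656 - (-359)*(14 - 359)/(-644 - 359))/255488 = (-2783832023/12940297656 - (-359)*(-345)/(-1003))*(1/255488) = (-2783832023/12940297656 - (-359)*(-1)*(-345)/1003)*(1/255488) = (-2783832023/12940297656 - 1*(-123855/1003))*(1/255488) = (-2783832023/12940297656 + 123855/1003)*(1/255488) = (1599928382664811/12979118548968)*(1/255488) = 1599928382664811/3316009039838736384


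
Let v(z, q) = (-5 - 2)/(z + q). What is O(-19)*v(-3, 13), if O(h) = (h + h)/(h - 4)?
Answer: -133/115 ≈ -1.1565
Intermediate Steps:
O(h) = 2*h/(-4 + h) (O(h) = (2*h)/(-4 + h) = 2*h/(-4 + h))
v(z, q) = -7/(q + z)
O(-19)*v(-3, 13) = (2*(-19)/(-4 - 19))*(-7/(13 - 3)) = (2*(-19)/(-23))*(-7/10) = (2*(-19)*(-1/23))*(-7*⅒) = (38/23)*(-7/10) = -133/115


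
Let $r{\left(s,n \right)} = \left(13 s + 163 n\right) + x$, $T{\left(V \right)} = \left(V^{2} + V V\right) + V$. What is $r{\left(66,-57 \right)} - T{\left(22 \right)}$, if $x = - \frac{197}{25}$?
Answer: $- \frac{235772}{25} \approx -9430.9$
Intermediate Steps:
$T{\left(V \right)} = V + 2 V^{2}$ ($T{\left(V \right)} = \left(V^{2} + V^{2}\right) + V = 2 V^{2} + V = V + 2 V^{2}$)
$x = - \frac{197}{25}$ ($x = \left(-197\right) \frac{1}{25} = - \frac{197}{25} \approx -7.88$)
$r{\left(s,n \right)} = - \frac{197}{25} + 13 s + 163 n$ ($r{\left(s,n \right)} = \left(13 s + 163 n\right) - \frac{197}{25} = - \frac{197}{25} + 13 s + 163 n$)
$r{\left(66,-57 \right)} - T{\left(22 \right)} = \left(- \frac{197}{25} + 13 \cdot 66 + 163 \left(-57\right)\right) - 22 \left(1 + 2 \cdot 22\right) = \left(- \frac{197}{25} + 858 - 9291\right) - 22 \left(1 + 44\right) = - \frac{211022}{25} - 22 \cdot 45 = - \frac{211022}{25} - 990 = - \frac{235772}{25}$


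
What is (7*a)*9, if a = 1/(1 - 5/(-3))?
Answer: 189/8 ≈ 23.625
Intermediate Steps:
a = 3/8 (a = 1/(1 - 5*(-1/3)) = 1/(1 + 5/3) = 1/(8/3) = 3/8 ≈ 0.37500)
(7*a)*9 = (7*(3/8))*9 = (21/8)*9 = 189/8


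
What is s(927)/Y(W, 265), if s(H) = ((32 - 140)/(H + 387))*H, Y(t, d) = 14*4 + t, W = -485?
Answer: 1854/10439 ≈ 0.17760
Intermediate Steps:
Y(t, d) = 56 + t
s(H) = -108*H/(387 + H) (s(H) = (-108/(387 + H))*H = -108*H/(387 + H))
s(927)/Y(W, 265) = (-108*927/(387 + 927))/(56 - 485) = -108*927/1314/(-429) = -108*927*1/1314*(-1/429) = -5562/73*(-1/429) = 1854/10439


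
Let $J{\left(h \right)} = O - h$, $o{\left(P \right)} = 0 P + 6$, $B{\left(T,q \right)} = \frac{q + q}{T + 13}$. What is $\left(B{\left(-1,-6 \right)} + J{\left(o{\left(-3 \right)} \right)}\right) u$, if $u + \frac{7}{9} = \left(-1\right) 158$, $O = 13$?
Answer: $- \frac{2858}{3} \approx -952.67$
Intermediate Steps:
$B{\left(T,q \right)} = \frac{2 q}{13 + T}$
$o{\left(P \right)} = 6$ ($o{\left(P \right)} = 0 + 6 = 6$)
$J{\left(h \right)} = 13 - h$
$u = - \frac{1429}{9}$ ($u = - \frac{7}{9} - 158 = - \frac{1429}{9} \approx -158.78$)
$\left(B{\left(-1,-6 \right)} + J{\left(o{\left(-3 \right)} \right)}\right) u = \left(2 \left(-6\right) \frac{1}{13 - 1} + \left(13 - 6\right)\right) \left(- \frac{1429}{9}\right) = \left(2 \left(-6\right) \frac{1}{12} + \left(13 - 6\right)\right) \left(- \frac{1429}{9}\right) = \left(2 \left(-6\right) \frac{1}{12} + 7\right) \left(- \frac{1429}{9}\right) = \left(-1 + 7\right) \left(- \frac{1429}{9}\right) = 6 \left(- \frac{1429}{9}\right) = - \frac{2858}{3}$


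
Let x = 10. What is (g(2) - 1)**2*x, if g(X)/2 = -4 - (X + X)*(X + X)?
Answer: 16810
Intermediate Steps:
g(X) = -8 - 8*X**2 (g(X) = 2*(-4 - (X + X)*(X + X)) = 2*(-4 - 2*X*2*X) = 2*(-4 - 4*X**2) = -8 - 8*X**2)
(g(2) - 1)**2*x = ((-8 - 8*2**2) - 1)**2*10 = ((-8 - 8*4) - 1)**2*10 = ((-8 - 32) - 1)**2*10 = (-40 - 1)**2*10 = (-41)**2*10 = 1681*10 = 16810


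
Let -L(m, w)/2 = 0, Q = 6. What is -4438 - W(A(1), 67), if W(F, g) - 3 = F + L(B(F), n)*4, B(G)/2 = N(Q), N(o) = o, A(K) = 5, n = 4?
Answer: -4446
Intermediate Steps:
B(G) = 12 (B(G) = 2*6 = 12)
L(m, w) = 0 (L(m, w) = -2*0 = 0)
W(F, g) = 3 + F (W(F, g) = 3 + (F + 0*4) = 3 + (F + 0) = 3 + F)
-4438 - W(A(1), 67) = -4438 - (3 + 5) = -4438 - 1*8 = -4438 - 8 = -4446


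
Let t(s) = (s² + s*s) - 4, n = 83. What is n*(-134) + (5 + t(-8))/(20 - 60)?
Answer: -445009/40 ≈ -11125.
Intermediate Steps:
t(s) = -4 + 2*s² (t(s) = (s² + s²) - 4 = 2*s² - 4 = -4 + 2*s²)
n*(-134) + (5 + t(-8))/(20 - 60) = 83*(-134) + (5 + (-4 + 2*(-8)²))/(20 - 60) = -11122 + (5 + (-4 + 2*64))/(-40) = -11122 + (5 + (-4 + 128))*(-1/40) = -11122 + (5 + 124)*(-1/40) = -11122 + 129*(-1/40) = -11122 - 129/40 = -445009/40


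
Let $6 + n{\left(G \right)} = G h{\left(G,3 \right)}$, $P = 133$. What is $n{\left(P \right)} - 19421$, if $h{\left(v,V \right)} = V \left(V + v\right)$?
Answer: $34837$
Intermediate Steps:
$n{\left(G \right)} = -6 + G \left(9 + 3 G\right)$ ($n{\left(G \right)} = -6 + G 3 \left(3 + G\right) = -6 + G \left(9 + 3 G\right)$)
$n{\left(P \right)} - 19421 = \left(-6 + 3 \cdot 133 \left(3 + 133\right)\right) - 19421 = \left(-6 + 3 \cdot 133 \cdot 136\right) - 19421 = \left(-6 + 54264\right) - 19421 = 54258 - 19421 = 34837$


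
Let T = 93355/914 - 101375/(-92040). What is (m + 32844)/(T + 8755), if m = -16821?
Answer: 134792782488/74519557375 ≈ 1.8088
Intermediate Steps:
T = 868505095/8412456 (T = 93355*(1/914) - 101375*(-1/92040) = 93355/914 + 20275/18408 = 868505095/8412456 ≈ 103.24)
(m + 32844)/(T + 8755) = (-16821 + 32844)/(868505095/8412456 + 8755) = 16023/(74519557375/8412456) = 16023*(8412456/74519557375) = 134792782488/74519557375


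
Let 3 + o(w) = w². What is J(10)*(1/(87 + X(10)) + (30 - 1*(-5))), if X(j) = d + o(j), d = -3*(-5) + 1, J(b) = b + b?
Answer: 7001/10 ≈ 700.10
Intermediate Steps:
J(b) = 2*b
d = 16 (d = 15 + 1 = 16)
o(w) = -3 + w²
X(j) = 13 + j² (X(j) = 16 + (-3 + j²) = 13 + j²)
J(10)*(1/(87 + X(10)) + (30 - 1*(-5))) = (2*10)*(1/(87 + (13 + 10²)) + (30 - 1*(-5))) = 20*(1/(87 + (13 + 100)) + (30 + 5)) = 20*(1/(87 + 113) + 35) = 20*(1/200 + 35) = 20*(7001/200) = 7001/10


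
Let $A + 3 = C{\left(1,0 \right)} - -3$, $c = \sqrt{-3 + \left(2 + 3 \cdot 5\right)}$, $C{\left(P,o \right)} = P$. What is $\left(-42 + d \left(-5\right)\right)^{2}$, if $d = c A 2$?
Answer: $3164 + 840 \sqrt{14} \approx 6307.0$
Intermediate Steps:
$c = \sqrt{14}$ ($c = \sqrt{-3 + \left(2 + 15\right)} = \sqrt{-3 + 17} = \sqrt{14} \approx 3.7417$)
$A = 1$ ($A = -3 + \left(1 - -3\right) = -3 + \left(1 + 3\right) = -3 + 4 = 1$)
$d = 2 \sqrt{14}$ ($d = \sqrt{14} \cdot 1 \cdot 2 = \sqrt{14} \cdot 2 = 2 \sqrt{14} \approx 7.4833$)
$\left(-42 + d \left(-5\right)\right)^{2} = \left(-42 + 2 \sqrt{14} \left(-5\right)\right)^{2} = \left(-42 - 10 \sqrt{14}\right)^{2}$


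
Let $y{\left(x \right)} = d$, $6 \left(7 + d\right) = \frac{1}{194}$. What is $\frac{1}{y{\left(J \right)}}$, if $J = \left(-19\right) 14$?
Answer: $- \frac{1164}{8147} \approx -0.14287$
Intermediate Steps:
$J = -266$
$d = - \frac{8147}{1164}$ ($d = -7 + \frac{1}{6 \cdot 194} = -7 + \frac{1}{6} \cdot \frac{1}{194} = -7 + \frac{1}{1164} = - \frac{8147}{1164} \approx -6.9991$)
$y{\left(x \right)} = - \frac{8147}{1164}$
$\frac{1}{y{\left(J \right)}} = \frac{1}{- \frac{8147}{1164}} = - \frac{1164}{8147}$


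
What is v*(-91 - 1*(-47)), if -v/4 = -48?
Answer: -8448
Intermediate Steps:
v = 192 (v = -4*(-48) = 192)
v*(-91 - 1*(-47)) = 192*(-91 - 1*(-47)) = 192*(-91 + 47) = 192*(-44) = -8448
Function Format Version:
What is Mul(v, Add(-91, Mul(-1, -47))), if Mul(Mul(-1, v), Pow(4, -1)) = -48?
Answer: -8448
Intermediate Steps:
v = 192 (v = Mul(-4, -48) = 192)
Mul(v, Add(-91, Mul(-1, -47))) = Mul(192, Add(-91, Mul(-1, -47))) = Mul(192, Add(-91, 47)) = Mul(192, -44) = -8448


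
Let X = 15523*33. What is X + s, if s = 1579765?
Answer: 2092024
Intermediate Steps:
X = 512259
X + s = 512259 + 1579765 = 2092024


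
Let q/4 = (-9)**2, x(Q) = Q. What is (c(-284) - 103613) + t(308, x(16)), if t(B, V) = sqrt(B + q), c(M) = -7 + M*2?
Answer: -104188 + 2*sqrt(158) ≈ -1.0416e+5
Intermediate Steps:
q = 324 (q = 4*(-9)**2 = 4*81 = 324)
c(M) = -7 + 2*M
t(B, V) = sqrt(324 + B) (t(B, V) = sqrt(B + 324) = sqrt(324 + B))
(c(-284) - 103613) + t(308, x(16)) = ((-7 + 2*(-284)) - 103613) + sqrt(324 + 308) = ((-7 - 568) - 103613) + sqrt(632) = (-575 - 103613) + 2*sqrt(158) = -104188 + 2*sqrt(158)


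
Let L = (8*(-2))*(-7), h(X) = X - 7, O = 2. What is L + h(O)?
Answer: 107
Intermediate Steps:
h(X) = -7 + X
L = 112 (L = -16*(-7) = 112)
L + h(O) = 112 + (-7 + 2) = 112 - 5 = 107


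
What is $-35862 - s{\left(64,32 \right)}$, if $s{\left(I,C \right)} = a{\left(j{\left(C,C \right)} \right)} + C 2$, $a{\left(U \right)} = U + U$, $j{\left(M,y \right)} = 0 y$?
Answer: $-35926$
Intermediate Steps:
$j{\left(M,y \right)} = 0$
$a{\left(U \right)} = 2 U$
$s{\left(I,C \right)} = 2 C$ ($s{\left(I,C \right)} = 2 \cdot 0 + C 2 = 0 + 2 C = 2 C$)
$-35862 - s{\left(64,32 \right)} = -35862 - 2 \cdot 32 = -35862 - 64 = -35926$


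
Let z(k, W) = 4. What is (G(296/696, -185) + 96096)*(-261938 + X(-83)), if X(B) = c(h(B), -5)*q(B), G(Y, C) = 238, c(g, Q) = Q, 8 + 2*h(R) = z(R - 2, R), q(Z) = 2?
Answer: -25234498632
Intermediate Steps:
h(R) = -2 (h(R) = -4 + (½)*4 = -4 + 2 = -2)
X(B) = -10 (X(B) = -5*2 = -10)
(G(296/696, -185) + 96096)*(-261938 + X(-83)) = (238 + 96096)*(-261938 - 10) = 96334*(-261948) = -25234498632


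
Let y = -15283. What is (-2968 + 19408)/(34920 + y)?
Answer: 16440/19637 ≈ 0.83720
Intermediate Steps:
(-2968 + 19408)/(34920 + y) = (-2968 + 19408)/(34920 - 15283) = 16440/19637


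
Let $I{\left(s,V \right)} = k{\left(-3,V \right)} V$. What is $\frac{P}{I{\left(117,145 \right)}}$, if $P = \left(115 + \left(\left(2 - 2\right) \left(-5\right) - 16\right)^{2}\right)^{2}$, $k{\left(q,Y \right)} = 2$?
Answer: $\frac{137641}{290} \approx 474.62$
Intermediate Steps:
$I{\left(s,V \right)} = 2 V$
$P = 137641$ ($P = \left(115 + \left(0 \left(-5\right) - 16\right)^{2}\right)^{2} = \left(115 + \left(0 - 16\right)^{2}\right)^{2} = \left(115 + \left(-16\right)^{2}\right)^{2} = \left(115 + 256\right)^{2} = 371^{2} = 137641$)
$\frac{P}{I{\left(117,145 \right)}} = \frac{137641}{2 \cdot 145} = \frac{137641}{290}$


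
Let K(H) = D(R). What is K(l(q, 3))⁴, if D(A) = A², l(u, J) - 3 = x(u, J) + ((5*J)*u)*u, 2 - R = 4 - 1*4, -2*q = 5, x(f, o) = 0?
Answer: 256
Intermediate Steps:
q = -5/2 (q = -½*5 = -5/2 ≈ -2.5000)
R = 2 (R = 2 - (4 - 1*4) = 2 - (4 - 4) = 2 - 1*0 = 2 + 0 = 2)
l(u, J) = 3 + 5*J*u² (l(u, J) = 3 + (0 + ((5*J)*u)*u) = 3 + (0 + (5*J*u)*u) = 3 + (0 + 5*J*u²) = 3 + 5*J*u²)
K(H) = 4 (K(H) = 2² = 4)
K(l(q, 3))⁴ = 4⁴ = 256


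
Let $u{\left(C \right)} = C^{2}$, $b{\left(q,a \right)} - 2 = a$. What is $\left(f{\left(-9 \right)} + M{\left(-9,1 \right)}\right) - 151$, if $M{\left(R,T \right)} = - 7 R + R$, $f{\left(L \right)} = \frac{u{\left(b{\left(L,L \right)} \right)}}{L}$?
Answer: $- \frac{922}{9} \approx -102.44$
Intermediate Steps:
$b{\left(q,a \right)} = 2 + a$
$f{\left(L \right)} = \frac{\left(2 + L\right)^{2}}{L}$
$M{\left(R,T \right)} = - 6 R$
$\left(f{\left(-9 \right)} + M{\left(-9,1 \right)}\right) - 151 = \left(\frac{\left(2 - 9\right)^{2}}{-9} - -54\right) - 151 = \left(- \frac{\left(-7\right)^{2}}{9} + 54\right) - 151 = \left(\left(- \frac{1}{9}\right) 49 + 54\right) - 151 = \left(- \frac{49}{9} + 54\right) - 151 = \frac{437}{9} - 151 = - \frac{922}{9}$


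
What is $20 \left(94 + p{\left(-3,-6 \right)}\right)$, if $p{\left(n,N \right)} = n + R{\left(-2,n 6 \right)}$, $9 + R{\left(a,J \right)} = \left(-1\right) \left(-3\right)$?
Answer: $1700$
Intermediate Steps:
$R{\left(a,J \right)} = -6$ ($R{\left(a,J \right)} = -9 - -3 = -9 + 3 = -6$)
$p{\left(n,N \right)} = -6 + n$ ($p{\left(n,N \right)} = n - 6 = -6 + n$)
$20 \left(94 + p{\left(-3,-6 \right)}\right) = 20 \left(94 - 9\right) = 20 \cdot 85 = 1700$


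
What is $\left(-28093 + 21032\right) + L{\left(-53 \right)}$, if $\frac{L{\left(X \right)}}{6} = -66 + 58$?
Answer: $-7109$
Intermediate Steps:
$L{\left(X \right)} = -48$ ($L{\left(X \right)} = 6 \left(-66 + 58\right) = 6 \left(-8\right) = -48$)
$\left(-28093 + 21032\right) + L{\left(-53 \right)} = \left(-28093 + 21032\right) - 48 = -7061 - 48 = -7109$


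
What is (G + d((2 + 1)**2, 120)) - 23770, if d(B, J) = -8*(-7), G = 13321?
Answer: -10393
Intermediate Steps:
d(B, J) = 56
(G + d((2 + 1)**2, 120)) - 23770 = (13321 + 56) - 23770 = 13377 - 23770 = -10393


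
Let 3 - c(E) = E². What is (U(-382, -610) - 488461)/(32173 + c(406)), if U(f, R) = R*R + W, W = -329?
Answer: 11669/13266 ≈ 0.87962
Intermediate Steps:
U(f, R) = -329 + R² (U(f, R) = R*R - 329 = R² - 329 = -329 + R²)
c(E) = 3 - E²
(U(-382, -610) - 488461)/(32173 + c(406)) = ((-329 + (-610)²) - 488461)/(32173 + (3 - 1*406²)) = ((-329 + 372100) - 488461)/(32173 + (3 - 1*164836)) = (371771 - 488461)/(32173 + (3 - 164836)) = -116690/(32173 - 164833) = -116690/(-132660) = -116690*(-1/132660) = 11669/13266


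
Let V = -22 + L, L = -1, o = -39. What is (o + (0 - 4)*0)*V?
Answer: 897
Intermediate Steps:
V = -23 (V = -22 - 1 = -23)
(o + (0 - 4)*0)*V = (-39 + (0 - 4)*0)*(-23) = (-39 - 4*0)*(-23) = (-39 + 0)*(-23) = -39*(-23) = 897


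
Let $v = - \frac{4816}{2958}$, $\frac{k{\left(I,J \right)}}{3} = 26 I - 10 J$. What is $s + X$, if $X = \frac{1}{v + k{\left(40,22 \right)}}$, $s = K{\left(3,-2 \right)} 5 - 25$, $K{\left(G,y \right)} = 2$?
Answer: $- \frac{54537501}{3635932} \approx -15.0$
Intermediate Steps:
$k{\left(I,J \right)} = - 30 J + 78 I$ ($k{\left(I,J \right)} = 3 \left(26 I - 10 J\right) = 3 \left(- 10 J + 26 I\right) = - 30 J + 78 I$)
$s = -15$ ($s = 2 \cdot 5 - 25 = 10 - 25 = -15$)
$v = - \frac{2408}{1479}$ ($v = \left(-4816\right) \frac{1}{2958} = - \frac{2408}{1479} \approx -1.6281$)
$X = \frac{1479}{3635932}$ ($X = \frac{1}{- \frac{2408}{1479} + \left(\left(-30\right) 22 + 78 \cdot 40\right)} = \frac{1}{- \frac{2408}{1479} + \left(-660 + 3120\right)} = \frac{1}{- \frac{2408}{1479} + 2460} = \frac{1}{\frac{3635932}{1479}} = \frac{1479}{3635932} \approx 0.00040677$)
$s + X = -15 + \frac{1479}{3635932} = - \frac{54537501}{3635932}$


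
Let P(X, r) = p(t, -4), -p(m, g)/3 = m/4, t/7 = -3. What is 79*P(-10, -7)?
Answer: 4977/4 ≈ 1244.3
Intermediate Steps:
t = -21 (t = 7*(-3) = -21)
p(m, g) = -3*m/4
P(X, r) = 63/4 (P(X, r) = -¾*(-21) = 63/4)
79*P(-10, -7) = 79*(63/4) = 4977/4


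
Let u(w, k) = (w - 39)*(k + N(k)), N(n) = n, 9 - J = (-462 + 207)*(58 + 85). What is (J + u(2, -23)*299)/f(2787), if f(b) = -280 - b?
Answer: -545372/3067 ≈ -177.82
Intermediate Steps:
J = 36474 (J = 9 - (-462 + 207)*(58 + 85) = 9 - (-255)*143 = 9 - 1*(-36465) = 9 + 36465 = 36474)
u(w, k) = 2*k*(-39 + w) (u(w, k) = (w - 39)*(k + k) = (-39 + w)*(2*k) = 2*k*(-39 + w))
(J + u(2, -23)*299)/f(2787) = (36474 + (2*(-23)*(-39 + 2))*299)/(-280 - 1*2787) = (36474 + (2*(-23)*(-37))*299)/(-280 - 2787) = (36474 + 1702*299)/(-3067) = (36474 + 508898)*(-1/3067) = 545372*(-1/3067) = -545372/3067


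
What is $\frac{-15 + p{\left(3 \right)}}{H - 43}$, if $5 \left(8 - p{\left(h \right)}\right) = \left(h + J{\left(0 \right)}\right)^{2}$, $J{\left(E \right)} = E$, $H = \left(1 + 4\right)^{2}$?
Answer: $\frac{22}{45} \approx 0.48889$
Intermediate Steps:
$H = 25$ ($H = 5^{2} = 25$)
$p{\left(h \right)} = 8 - \frac{h^{2}}{5}$ ($p{\left(h \right)} = 8 - \frac{\left(h + 0\right)^{2}}{5} = 8 - \frac{h^{2}}{5}$)
$\frac{-15 + p{\left(3 \right)}}{H - 43} = \frac{-15 + \left(8 - \frac{3^{2}}{5}\right)}{25 - 43} = \frac{-15 + \left(8 - \frac{9}{5}\right)}{-18} = \left(-15 + \left(8 - \frac{9}{5}\right)\right) \left(- \frac{1}{18}\right) = \left(-15 + \frac{31}{5}\right) \left(- \frac{1}{18}\right) = \left(- \frac{44}{5}\right) \left(- \frac{1}{18}\right) = \frac{22}{45}$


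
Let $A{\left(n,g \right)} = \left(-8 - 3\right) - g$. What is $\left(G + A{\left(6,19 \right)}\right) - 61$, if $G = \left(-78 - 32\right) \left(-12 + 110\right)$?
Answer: $-10871$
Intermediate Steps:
$A{\left(n,g \right)} = -11 - g$
$G = -10780$ ($G = \left(-110\right) 98 = -10780$)
$\left(G + A{\left(6,19 \right)}\right) - 61 = \left(-10780 - 30\right) - 61 = -10810 - 61 = -10871$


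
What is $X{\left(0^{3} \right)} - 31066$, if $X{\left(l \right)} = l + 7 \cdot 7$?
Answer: $-31017$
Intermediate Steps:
$X{\left(l \right)} = 49 + l$ ($X{\left(l \right)} = l + 49 = 49 + l$)
$X{\left(0^{3} \right)} - 31066 = \left(49 + 0^{3}\right) - 31066 = \left(49 + 0\right) - 31066 = 49 - 31066 = -31017$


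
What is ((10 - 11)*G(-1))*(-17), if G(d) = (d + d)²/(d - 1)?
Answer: -34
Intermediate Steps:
G(d) = 4*d²/(-1 + d) (G(d) = (2*d)²/(-1 + d) = (4*d²)/(-1 + d) = 4*d²/(-1 + d))
((10 - 11)*G(-1))*(-17) = ((10 - 11)*(4*(-1)²/(-1 - 1)))*(-17) = -4/(-2)*(-17) = -4*(-1)/2*(-17) = -1*(-2)*(-17) = 2*(-17) = -34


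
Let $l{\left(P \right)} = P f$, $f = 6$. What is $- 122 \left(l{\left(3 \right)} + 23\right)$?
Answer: $-5002$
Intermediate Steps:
$l{\left(P \right)} = 6 P$ ($l{\left(P \right)} = P 6 = 6 P$)
$- 122 \left(l{\left(3 \right)} + 23\right) = - 122 \left(6 \cdot 3 + 23\right) = - 122 \left(18 + 23\right) = \left(-122\right) 41 = -5002$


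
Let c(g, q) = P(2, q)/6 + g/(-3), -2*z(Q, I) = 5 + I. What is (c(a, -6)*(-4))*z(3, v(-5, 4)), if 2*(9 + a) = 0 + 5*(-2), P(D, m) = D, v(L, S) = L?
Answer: 0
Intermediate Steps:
z(Q, I) = -5/2 - I/2 (z(Q, I) = -(5 + I)/2 = -5/2 - I/2)
a = -14 (a = -9 + (0 + 5*(-2))/2 = -9 + (0 - 10)/2 = -9 + (1/2)*(-10) = -9 - 5 = -14)
c(g, q) = 1/3 - g/3 (c(g, q) = 2/6 + g/(-3) = 2*(1/6) + g*(-1/3) = 1/3 - g/3)
(c(a, -6)*(-4))*z(3, v(-5, 4)) = ((1/3 - 1/3*(-14))*(-4))*(-5/2 - 1/2*(-5)) = ((1/3 + 14/3)*(-4))*(-5/2 + 5/2) = (5*(-4))*0 = -20*0 = 0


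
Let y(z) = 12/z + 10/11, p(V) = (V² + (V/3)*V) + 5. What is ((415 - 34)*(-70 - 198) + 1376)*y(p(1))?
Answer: -59028952/209 ≈ -2.8244e+5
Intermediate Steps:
p(V) = 5 + 4*V²/3 (p(V) = (V² + (V*(⅓))*V) + 5 = (V² + (V/3)*V) + 5 = (V² + V²/3) + 5 = 4*V²/3 + 5 = 5 + 4*V²/3)
y(z) = 10/11 + 12/z (y(z) = 12/z + 10*(1/11) = 12/z + 10/11 = 10/11 + 12/z)
((415 - 34)*(-70 - 198) + 1376)*y(p(1)) = ((415 - 34)*(-70 - 198) + 1376)*(10/11 + 12/(5 + (4/3)*1²)) = (381*(-268) + 1376)*(10/11 + 12/(5 + (4/3)*1)) = (-102108 + 1376)*(10/11 + 12/(5 + 4/3)) = -100732*(10/11 + 12/(19/3)) = -100732*(10/11 + 12*(3/19)) = -100732*(10/11 + 36/19) = -100732*586/209 = -59028952/209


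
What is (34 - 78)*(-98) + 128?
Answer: 4440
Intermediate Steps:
(34 - 78)*(-98) + 128 = -44*(-98) + 128 = 4312 + 128 = 4440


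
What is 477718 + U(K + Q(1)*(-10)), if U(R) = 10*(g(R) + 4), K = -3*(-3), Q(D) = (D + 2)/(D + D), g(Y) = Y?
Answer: 477698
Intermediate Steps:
Q(D) = (2 + D)/(2*D) (Q(D) = (2 + D)/((2*D)) = (2 + D)*(1/(2*D)) = (2 + D)/(2*D))
K = 9
U(R) = 40 + 10*R (U(R) = 10*(R + 4) = 10*(4 + R) = 40 + 10*R)
477718 + U(K + Q(1)*(-10)) = 477718 + (40 + 10*(9 + ((½)*(2 + 1)/1)*(-10))) = 477718 + (40 + 10*(9 + ((½)*1*3)*(-10))) = 477718 + (40 + 10*(9 + (3/2)*(-10))) = 477718 + (40 + 10*(9 - 15)) = 477718 + (40 + 10*(-6)) = 477718 + (40 - 60) = 477718 - 20 = 477698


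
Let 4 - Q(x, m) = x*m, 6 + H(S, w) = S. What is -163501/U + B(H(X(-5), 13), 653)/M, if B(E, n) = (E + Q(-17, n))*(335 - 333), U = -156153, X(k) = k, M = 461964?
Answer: 6583024894/6011422041 ≈ 1.0951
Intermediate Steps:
H(S, w) = -6 + S
Q(x, m) = 4 - m*x (Q(x, m) = 4 - x*m = 4 - m*x)
B(E, n) = 8 + 2*E + 34*n (B(E, n) = (E + (4 - 1*n*(-17)))*(335 - 333) = (E + (4 + 17*n))*2 = (4 + E + 17*n)*2 = 8 + 2*E + 34*n)
-163501/U + B(H(X(-5), 13), 653)/M = -163501/(-156153) + (8 + 2*(-6 - 5) + 34*653)/461964 = -163501*(-1/156153) + (8 + 2*(-11) + 22202)*(1/461964) = 163501/156153 + (8 - 22 + 22202)*(1/461964) = 163501/156153 + 22188*(1/461964) = 163501/156153 + 1849/38497 = 6583024894/6011422041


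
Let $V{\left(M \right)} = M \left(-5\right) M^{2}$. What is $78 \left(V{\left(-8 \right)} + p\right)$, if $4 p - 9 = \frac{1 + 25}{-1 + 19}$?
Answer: $\frac{599651}{3} \approx 1.9988 \cdot 10^{5}$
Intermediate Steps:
$V{\left(M \right)} = - 5 M^{3}$ ($V{\left(M \right)} = - 5 M M^{2} = - 5 M^{3}$)
$p = \frac{47}{18}$ ($p = \frac{9}{4} + \frac{\left(1 + 25\right) \frac{1}{-1 + 19}}{4} = \frac{9}{4} + \frac{26 \cdot \frac{1}{18}}{4} = \frac{9}{4} + \frac{1}{4} \cdot \frac{13}{9} = \frac{9}{4} + \frac{13}{36} = \frac{47}{18} \approx 2.6111$)
$78 \left(V{\left(-8 \right)} + p\right) = 78 \left(- 5 \left(-8\right)^{3} + \frac{47}{18}\right) = 78 \left(\left(-5\right) \left(-512\right) + \frac{47}{18}\right) = 78 \left(2560 + \frac{47}{18}\right) = 78 \cdot \frac{46127}{18} = \frac{599651}{3}$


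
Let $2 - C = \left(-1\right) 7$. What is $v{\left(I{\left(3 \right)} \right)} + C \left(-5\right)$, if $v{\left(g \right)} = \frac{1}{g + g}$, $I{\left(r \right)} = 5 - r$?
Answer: $- \frac{179}{4} \approx -44.75$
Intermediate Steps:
$C = 9$ ($C = 2 - \left(-1\right) 7 = 2 - -7 = 2 + 7 = 9$)
$v{\left(g \right)} = \frac{1}{2 g}$
$v{\left(I{\left(3 \right)} \right)} + C \left(-5\right) = \frac{1}{2 \left(5 - 3\right)} + 9 \left(-5\right) = \frac{1}{2 \left(5 - 3\right)} - 45 = \frac{1}{2 \cdot 2} - 45 = \frac{1}{2} \cdot \frac{1}{2} - 45 = \frac{1}{4} - 45 = - \frac{179}{4}$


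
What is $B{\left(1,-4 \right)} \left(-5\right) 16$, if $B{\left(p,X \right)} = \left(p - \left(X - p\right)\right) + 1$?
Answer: $-560$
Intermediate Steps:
$B{\left(p,X \right)} = 1 - X + 2 p$ ($B{\left(p,X \right)} = \left(- X + 2 p\right) + 1 = 1 - X + 2 p$)
$B{\left(1,-4 \right)} \left(-5\right) 16 = \left(1 - -4 + 2 \cdot 1\right) \left(-5\right) 16 = \left(1 + 4 + 2\right) \left(-5\right) 16 = 7 \left(-5\right) 16 = \left(-35\right) 16 = -560$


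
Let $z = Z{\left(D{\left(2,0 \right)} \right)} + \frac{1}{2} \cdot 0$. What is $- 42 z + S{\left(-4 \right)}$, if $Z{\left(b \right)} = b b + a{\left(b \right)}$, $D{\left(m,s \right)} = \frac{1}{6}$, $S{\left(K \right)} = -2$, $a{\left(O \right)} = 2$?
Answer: $- \frac{523}{6} \approx -87.167$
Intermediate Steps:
$D{\left(m,s \right)} = \frac{1}{6}$
$Z{\left(b \right)} = 2 + b^{2}$ ($Z{\left(b \right)} = b b + 2 = b^{2} + 2 = 2 + b^{2}$)
$z = \frac{73}{36}$ ($z = \left(2 + \left(\frac{1}{6}\right)^{2}\right) + \frac{1}{2} \cdot 0 = \left(2 + \frac{1}{36}\right) + \frac{1}{2} \cdot 0 = \frac{73}{36} + 0 = \frac{73}{36} \approx 2.0278$)
$- 42 z + S{\left(-4 \right)} = \left(-42\right) \frac{73}{36} - 2 = - \frac{511}{6} - 2 = - \frac{523}{6}$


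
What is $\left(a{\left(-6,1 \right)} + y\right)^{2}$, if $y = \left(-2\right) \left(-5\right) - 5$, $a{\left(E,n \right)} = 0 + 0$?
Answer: $25$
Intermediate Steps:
$a{\left(E,n \right)} = 0$
$y = 5$ ($y = 10 - 5 = 5$)
$\left(a{\left(-6,1 \right)} + y\right)^{2} = \left(0 + 5\right)^{2} = 5^{2} = 25$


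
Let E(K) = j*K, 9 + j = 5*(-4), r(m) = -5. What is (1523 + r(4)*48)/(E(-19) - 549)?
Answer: 1283/2 ≈ 641.50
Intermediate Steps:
j = -29 (j = -9 + 5*(-4) = -9 - 20 = -29)
E(K) = -29*K
(1523 + r(4)*48)/(E(-19) - 549) = (1523 - 5*48)/(-29*(-19) - 549) = (1523 - 240)/(551 - 549) = 1283/2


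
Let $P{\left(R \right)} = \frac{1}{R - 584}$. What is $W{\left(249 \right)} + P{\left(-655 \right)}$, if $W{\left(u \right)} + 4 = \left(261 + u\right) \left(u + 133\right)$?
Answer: $\frac{241377023}{1239} \approx 1.9482 \cdot 10^{5}$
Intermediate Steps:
$P{\left(R \right)} = \frac{1}{-584 + R}$
$W{\left(u \right)} = -4 + \left(133 + u\right) \left(261 + u\right)$ ($W{\left(u \right)} = -4 + \left(261 + u\right) \left(u + 133\right) = -4 + \left(261 + u\right) \left(133 + u\right) = -4 + \left(133 + u\right) \left(261 + u\right)$)
$W{\left(249 \right)} + P{\left(-655 \right)} = \left(34709 + 249^{2} + 394 \cdot 249\right) + \frac{1}{-584 - 655} = \left(34709 + 62001 + 98106\right) + \frac{1}{-1239} = 194816 - \frac{1}{1239} = \frac{241377023}{1239}$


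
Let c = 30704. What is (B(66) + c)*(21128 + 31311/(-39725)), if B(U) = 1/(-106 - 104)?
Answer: 773076081890753/1191750 ≈ 6.4869e+8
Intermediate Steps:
B(U) = -1/210 (B(U) = 1/(-210) = -1/210)
(B(66) + c)*(21128 + 31311/(-39725)) = (-1/210 + 30704)*(21128 + 31311/(-39725)) = 6447839*(21128 + 31311*(-1/39725))/210 = 6447839*(21128 - 4473/5675)/210 = (6447839/210)*(119896927/5675) = 773076081890753/1191750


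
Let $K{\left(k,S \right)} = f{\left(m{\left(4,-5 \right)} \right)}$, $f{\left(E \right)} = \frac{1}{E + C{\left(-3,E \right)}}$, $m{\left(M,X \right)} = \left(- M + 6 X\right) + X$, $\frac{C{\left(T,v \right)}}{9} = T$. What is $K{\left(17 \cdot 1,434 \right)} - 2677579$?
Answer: $- \frac{176720215}{66} \approx -2.6776 \cdot 10^{6}$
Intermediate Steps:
$C{\left(T,v \right)} = 9 T$
$m{\left(M,X \right)} = - M + 7 X$
$f{\left(E \right)} = \frac{1}{-27 + E}$ ($f{\left(E \right)} = \frac{1}{E + 9 \left(-3\right)} = \frac{1}{E - 27} = \frac{1}{-27 + E}$)
$K{\left(k,S \right)} = - \frac{1}{66}$ ($K{\left(k,S \right)} = \frac{1}{-27 + \left(\left(-1\right) 4 + 7 \left(-5\right)\right)} = \frac{1}{-27 - 39} = \frac{1}{-66} = - \frac{1}{66}$)
$K{\left(17 \cdot 1,434 \right)} - 2677579 = - \frac{1}{66} - 2677579 = - \frac{176720215}{66}$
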